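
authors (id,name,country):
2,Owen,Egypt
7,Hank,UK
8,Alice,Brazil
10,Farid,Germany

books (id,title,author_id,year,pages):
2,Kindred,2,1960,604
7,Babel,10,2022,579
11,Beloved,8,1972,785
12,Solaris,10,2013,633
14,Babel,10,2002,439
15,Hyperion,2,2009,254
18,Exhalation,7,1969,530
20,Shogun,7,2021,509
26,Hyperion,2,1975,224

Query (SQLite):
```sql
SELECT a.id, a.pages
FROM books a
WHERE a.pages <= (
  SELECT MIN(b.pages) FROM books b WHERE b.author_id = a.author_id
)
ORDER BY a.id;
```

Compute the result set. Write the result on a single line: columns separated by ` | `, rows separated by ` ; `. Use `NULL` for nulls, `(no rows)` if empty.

For each books row a, compute MIN(pages) over rows sharing a.author_id.
Keep row a if a.pages <= that per-group MIN.
  author_id=2: MIN(pages) = 224
  author_id=7: MIN(pages) = 509
  author_id=8: MIN(pages) = 785
  author_id=10: MIN(pages) = 439

11 | 785 ; 14 | 439 ; 20 | 509 ; 26 | 224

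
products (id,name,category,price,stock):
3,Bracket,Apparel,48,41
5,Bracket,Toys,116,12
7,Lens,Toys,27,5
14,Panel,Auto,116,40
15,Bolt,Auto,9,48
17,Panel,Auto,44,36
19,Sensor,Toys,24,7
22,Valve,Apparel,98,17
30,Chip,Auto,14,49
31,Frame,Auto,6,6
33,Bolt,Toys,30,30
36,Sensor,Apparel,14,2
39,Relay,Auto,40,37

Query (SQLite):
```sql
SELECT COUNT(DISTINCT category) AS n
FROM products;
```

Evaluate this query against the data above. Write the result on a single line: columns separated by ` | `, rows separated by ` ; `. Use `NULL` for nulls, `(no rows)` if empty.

3

Count distinct non-NULL category values.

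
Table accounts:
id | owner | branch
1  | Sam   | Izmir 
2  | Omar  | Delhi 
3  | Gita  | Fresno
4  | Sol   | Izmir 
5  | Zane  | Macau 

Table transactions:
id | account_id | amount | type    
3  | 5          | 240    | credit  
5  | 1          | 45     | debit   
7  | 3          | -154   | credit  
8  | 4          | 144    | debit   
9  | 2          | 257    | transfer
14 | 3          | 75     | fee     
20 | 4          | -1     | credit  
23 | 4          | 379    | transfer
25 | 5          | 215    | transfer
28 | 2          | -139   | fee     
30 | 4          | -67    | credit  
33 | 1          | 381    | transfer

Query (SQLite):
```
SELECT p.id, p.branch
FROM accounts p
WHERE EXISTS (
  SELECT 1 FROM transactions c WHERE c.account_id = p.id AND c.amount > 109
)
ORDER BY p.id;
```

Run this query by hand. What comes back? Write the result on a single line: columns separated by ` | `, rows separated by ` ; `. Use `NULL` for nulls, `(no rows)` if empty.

1 | Izmir ; 2 | Delhi ; 4 | Izmir ; 5 | Macau

For each accounts row, check whether any transactions with matching account_id has amount > 109.
Keep rows where that is true.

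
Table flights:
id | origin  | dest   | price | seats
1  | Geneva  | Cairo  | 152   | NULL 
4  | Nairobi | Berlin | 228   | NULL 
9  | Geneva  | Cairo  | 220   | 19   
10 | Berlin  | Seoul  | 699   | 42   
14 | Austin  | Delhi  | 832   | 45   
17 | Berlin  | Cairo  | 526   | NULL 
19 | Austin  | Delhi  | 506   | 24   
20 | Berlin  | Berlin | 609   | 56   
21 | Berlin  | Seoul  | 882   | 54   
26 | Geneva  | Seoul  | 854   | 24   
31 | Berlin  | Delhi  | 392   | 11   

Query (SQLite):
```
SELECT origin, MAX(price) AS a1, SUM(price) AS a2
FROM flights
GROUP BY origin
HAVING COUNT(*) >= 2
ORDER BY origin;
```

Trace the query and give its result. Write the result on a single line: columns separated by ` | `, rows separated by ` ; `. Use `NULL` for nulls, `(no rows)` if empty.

Austin | 832 | 1338 ; Berlin | 882 | 3108 ; Geneva | 854 | 1226

Group flights by origin.
Per group compute: MAX(price), SUM(price).
HAVING: drop groups with fewer than 2 rows.
  Austin: ids {14, 19} → MAX(price)=832, SUM(price)=1338
  Berlin: ids {10, 17, 20, 21, 31} → MAX(price)=882, SUM(price)=3108
  Geneva: ids {1, 9, 26} → MAX(price)=854, SUM(price)=1226
  Nairobi: ids {4} → MAX(price)=228, SUM(price)=228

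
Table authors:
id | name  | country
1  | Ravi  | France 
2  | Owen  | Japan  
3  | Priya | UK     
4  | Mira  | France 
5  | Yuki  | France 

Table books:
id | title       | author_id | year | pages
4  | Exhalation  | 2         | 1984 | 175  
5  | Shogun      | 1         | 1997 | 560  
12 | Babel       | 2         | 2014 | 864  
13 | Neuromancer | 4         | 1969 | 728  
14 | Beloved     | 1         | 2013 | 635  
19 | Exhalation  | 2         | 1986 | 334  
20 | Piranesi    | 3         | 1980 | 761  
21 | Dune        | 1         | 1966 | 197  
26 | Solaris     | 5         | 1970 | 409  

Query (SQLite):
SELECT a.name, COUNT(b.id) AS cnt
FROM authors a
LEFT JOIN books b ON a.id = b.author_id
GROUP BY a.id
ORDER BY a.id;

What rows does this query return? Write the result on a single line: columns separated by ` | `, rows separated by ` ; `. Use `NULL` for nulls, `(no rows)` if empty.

LEFT JOIN keeps every authors row; unmatched ones get NULL for books columns.
Group by authors.id and compute COUNT(b.id). COUNT(col) of an all-NULL group is 0.
  1: ids {5, 14, 21} → COUNT(b.id)=3
  2: ids {4, 12, 19} → COUNT(b.id)=3
  3: ids {20} → COUNT(b.id)=1
  4: ids {13} → COUNT(b.id)=1
  5: ids {26} → COUNT(b.id)=1

Ravi | 3 ; Owen | 3 ; Priya | 1 ; Mira | 1 ; Yuki | 1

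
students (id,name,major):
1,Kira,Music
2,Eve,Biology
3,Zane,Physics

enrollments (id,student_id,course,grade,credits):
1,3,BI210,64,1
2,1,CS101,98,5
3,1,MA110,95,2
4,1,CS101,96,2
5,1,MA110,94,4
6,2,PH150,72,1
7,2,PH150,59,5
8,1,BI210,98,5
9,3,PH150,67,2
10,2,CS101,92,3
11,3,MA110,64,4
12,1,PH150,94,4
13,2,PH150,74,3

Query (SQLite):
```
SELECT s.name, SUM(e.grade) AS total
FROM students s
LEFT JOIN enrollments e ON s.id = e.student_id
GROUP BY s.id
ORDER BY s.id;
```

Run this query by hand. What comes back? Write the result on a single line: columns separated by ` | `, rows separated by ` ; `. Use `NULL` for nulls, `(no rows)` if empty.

LEFT JOIN keeps every students row; unmatched ones get NULL for enrollments columns.
Group by students.id and compute SUM(e.grade). SUM over an all-NULL group is NULL.
  1: ids {2, 3, 4, 5, 8, 12} → SUM(e.grade)=575
  2: ids {6, 7, 10, 13} → SUM(e.grade)=297
  3: ids {1, 9, 11} → SUM(e.grade)=195

Kira | 575 ; Eve | 297 ; Zane | 195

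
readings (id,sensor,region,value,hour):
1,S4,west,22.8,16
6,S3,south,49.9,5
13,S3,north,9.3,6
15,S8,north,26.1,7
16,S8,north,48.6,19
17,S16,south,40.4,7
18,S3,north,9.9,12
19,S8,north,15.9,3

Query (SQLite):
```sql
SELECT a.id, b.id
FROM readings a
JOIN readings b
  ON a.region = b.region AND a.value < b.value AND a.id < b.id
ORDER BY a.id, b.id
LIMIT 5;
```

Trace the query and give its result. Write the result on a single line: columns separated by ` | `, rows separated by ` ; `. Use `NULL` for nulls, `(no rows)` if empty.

Pairs (a,b) with same region, a.value < b.value, a.id < b.id.
region groups: north:{13,15,16,18,19} south:{6,17} west:{1}
Ordered by (a.id, b.id); first 5.

13 | 15 ; 13 | 16 ; 13 | 18 ; 13 | 19 ; 15 | 16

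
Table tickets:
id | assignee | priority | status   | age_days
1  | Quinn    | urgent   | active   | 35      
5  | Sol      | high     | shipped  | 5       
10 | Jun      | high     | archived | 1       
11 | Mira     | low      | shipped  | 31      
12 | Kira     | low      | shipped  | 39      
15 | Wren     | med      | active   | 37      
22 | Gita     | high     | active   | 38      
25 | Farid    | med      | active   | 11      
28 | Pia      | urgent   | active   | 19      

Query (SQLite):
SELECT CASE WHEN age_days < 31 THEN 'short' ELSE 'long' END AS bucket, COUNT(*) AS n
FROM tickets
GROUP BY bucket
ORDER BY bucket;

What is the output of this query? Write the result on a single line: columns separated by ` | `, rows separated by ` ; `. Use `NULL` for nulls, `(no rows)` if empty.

Bucket rows by age_days < 31 → 'short' else 'long'; count each bucket.

long | 5 ; short | 4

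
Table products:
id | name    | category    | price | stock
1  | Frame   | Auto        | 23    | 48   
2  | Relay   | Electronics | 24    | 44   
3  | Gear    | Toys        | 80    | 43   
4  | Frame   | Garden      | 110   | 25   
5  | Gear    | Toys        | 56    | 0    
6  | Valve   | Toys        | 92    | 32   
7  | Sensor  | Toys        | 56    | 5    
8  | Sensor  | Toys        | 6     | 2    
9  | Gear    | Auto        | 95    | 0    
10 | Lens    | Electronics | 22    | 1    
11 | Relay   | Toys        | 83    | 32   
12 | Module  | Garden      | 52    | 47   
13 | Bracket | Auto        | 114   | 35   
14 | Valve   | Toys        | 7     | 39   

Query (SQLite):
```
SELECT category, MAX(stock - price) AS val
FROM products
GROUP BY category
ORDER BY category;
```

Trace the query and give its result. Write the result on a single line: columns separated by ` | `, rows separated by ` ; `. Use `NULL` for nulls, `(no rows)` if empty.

For each row compute stock - price.
Group by category; take MAX of the expression per group.
  Auto: ids {1, 9, 13} → MAX(stock - price)=25
  Electronics: ids {2, 10} → MAX(stock - price)=20
  Garden: ids {4, 12} → MAX(stock - price)=-5
  Toys: ids {3, 5, 6, 7, 8, 11, 14} → MAX(stock - price)=32

Auto | 25 ; Electronics | 20 ; Garden | -5 ; Toys | 32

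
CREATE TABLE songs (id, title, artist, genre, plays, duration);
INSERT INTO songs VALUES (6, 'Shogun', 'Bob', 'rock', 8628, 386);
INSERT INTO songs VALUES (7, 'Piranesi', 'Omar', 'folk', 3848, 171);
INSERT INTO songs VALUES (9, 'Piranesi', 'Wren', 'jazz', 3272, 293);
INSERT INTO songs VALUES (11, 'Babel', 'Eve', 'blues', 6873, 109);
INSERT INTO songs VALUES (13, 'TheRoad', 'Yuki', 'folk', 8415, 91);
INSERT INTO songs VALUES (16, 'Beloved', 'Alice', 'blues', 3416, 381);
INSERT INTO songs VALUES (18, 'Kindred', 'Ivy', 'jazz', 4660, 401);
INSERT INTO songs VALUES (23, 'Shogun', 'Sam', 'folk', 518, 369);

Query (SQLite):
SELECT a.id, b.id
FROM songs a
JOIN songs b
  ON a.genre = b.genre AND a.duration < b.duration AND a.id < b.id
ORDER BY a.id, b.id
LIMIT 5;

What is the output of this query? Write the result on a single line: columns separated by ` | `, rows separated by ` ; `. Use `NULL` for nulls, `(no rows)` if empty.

7 | 23 ; 9 | 18 ; 11 | 16 ; 13 | 23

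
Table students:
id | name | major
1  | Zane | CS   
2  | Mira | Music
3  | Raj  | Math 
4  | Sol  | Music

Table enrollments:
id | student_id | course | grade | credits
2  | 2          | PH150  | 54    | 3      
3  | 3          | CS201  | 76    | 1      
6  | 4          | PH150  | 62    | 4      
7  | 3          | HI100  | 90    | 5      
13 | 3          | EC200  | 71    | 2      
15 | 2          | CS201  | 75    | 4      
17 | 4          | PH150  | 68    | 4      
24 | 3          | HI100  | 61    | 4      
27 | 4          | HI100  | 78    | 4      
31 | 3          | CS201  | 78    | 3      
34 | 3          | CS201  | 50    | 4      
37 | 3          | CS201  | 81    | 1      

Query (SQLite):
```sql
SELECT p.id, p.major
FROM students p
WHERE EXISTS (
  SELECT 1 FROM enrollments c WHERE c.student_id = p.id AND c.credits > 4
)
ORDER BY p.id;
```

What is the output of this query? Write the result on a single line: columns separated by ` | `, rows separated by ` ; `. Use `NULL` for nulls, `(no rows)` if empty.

3 | Math

For each students row, check whether any enrollments with matching student_id has credits > 4.
Keep rows where that is true.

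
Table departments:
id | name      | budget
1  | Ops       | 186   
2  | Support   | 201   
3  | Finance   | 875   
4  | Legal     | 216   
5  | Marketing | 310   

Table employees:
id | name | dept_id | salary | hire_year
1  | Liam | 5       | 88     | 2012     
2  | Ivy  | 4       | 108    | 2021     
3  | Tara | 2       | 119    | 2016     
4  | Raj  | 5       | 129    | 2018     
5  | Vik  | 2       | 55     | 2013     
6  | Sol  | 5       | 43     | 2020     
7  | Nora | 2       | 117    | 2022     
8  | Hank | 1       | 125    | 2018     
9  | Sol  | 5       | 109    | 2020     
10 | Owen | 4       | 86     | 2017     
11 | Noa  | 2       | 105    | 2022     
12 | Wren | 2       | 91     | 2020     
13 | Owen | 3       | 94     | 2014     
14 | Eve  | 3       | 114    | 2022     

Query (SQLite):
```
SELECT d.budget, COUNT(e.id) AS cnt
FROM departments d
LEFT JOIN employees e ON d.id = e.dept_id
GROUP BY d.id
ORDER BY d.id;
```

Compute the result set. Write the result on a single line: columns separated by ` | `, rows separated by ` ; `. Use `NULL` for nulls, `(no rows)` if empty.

186 | 1 ; 201 | 5 ; 875 | 2 ; 216 | 2 ; 310 | 4

LEFT JOIN keeps every departments row; unmatched ones get NULL for employees columns.
Group by departments.id and compute COUNT(e.id). COUNT(col) of an all-NULL group is 0.
  1: ids {8} → COUNT(e.id)=1
  2: ids {3, 5, 7, 11, 12} → COUNT(e.id)=5
  3: ids {13, 14} → COUNT(e.id)=2
  4: ids {2, 10} → COUNT(e.id)=2
  5: ids {1, 4, 6, 9} → COUNT(e.id)=4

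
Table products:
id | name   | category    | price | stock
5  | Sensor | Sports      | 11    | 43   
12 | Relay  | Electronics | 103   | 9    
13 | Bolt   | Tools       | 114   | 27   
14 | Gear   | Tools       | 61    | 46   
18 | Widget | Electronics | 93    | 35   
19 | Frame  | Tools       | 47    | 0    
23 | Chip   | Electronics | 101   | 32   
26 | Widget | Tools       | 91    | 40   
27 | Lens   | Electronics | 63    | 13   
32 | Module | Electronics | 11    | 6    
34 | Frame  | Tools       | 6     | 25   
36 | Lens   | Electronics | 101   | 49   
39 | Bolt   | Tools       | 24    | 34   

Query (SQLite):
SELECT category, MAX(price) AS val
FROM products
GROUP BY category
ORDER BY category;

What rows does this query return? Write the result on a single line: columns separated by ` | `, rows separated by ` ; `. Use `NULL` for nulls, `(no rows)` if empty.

Partition products by category; compute MAX(price) within each group.
  Electronics: ids {12, 18, 23, 27, 32, 36} → MAX(price)=103
  Sports: ids {5} → MAX(price)=11
  Tools: ids {13, 14, 19, 26, 34, 39} → MAX(price)=114

Electronics | 103 ; Sports | 11 ; Tools | 114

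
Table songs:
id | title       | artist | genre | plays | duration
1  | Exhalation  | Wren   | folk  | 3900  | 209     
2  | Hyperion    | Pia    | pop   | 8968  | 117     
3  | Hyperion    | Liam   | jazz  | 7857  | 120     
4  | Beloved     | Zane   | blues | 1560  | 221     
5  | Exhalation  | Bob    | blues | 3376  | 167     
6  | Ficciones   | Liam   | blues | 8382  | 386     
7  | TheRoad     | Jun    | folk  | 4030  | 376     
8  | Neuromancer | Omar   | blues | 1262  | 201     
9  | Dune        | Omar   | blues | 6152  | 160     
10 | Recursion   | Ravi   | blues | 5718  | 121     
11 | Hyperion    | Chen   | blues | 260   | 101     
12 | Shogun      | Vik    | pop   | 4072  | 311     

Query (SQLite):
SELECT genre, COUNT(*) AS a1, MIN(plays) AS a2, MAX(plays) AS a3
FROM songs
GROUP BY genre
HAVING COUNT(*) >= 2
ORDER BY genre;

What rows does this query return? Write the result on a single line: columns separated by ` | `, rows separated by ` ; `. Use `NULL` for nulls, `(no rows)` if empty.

blues | 7 | 260 | 8382 ; folk | 2 | 3900 | 4030 ; pop | 2 | 4072 | 8968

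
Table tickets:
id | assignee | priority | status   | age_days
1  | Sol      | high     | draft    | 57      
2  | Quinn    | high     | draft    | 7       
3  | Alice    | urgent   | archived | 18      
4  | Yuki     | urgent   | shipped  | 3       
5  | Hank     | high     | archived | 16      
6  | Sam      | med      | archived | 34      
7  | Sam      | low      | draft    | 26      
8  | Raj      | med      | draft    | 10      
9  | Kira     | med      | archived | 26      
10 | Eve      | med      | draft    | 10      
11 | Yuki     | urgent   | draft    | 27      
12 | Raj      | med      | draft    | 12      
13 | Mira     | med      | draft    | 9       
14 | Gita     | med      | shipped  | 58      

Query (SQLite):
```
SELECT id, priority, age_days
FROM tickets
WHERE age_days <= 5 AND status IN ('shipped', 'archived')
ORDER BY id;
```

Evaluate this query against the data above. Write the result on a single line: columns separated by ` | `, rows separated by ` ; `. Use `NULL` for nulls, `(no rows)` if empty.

4 | urgent | 3

age_days <= 5: ids {4}
status IN ('shipped', 'archived'): ids {3, 4, 5, 6, 9, 14}
Combine with AND.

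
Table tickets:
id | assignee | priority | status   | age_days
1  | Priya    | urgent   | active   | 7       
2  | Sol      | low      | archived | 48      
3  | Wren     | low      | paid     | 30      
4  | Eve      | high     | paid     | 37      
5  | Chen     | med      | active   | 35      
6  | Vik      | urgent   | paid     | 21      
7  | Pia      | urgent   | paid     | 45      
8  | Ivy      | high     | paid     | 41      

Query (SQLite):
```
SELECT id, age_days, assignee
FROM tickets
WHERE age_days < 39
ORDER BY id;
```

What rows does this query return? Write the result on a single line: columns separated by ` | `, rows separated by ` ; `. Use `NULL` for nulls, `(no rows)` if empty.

1 | 7 | Priya ; 3 | 30 | Wren ; 4 | 37 | Eve ; 5 | 35 | Chen ; 6 | 21 | Vik

age_days < 39: ids {1, 3, 4, 5, 6}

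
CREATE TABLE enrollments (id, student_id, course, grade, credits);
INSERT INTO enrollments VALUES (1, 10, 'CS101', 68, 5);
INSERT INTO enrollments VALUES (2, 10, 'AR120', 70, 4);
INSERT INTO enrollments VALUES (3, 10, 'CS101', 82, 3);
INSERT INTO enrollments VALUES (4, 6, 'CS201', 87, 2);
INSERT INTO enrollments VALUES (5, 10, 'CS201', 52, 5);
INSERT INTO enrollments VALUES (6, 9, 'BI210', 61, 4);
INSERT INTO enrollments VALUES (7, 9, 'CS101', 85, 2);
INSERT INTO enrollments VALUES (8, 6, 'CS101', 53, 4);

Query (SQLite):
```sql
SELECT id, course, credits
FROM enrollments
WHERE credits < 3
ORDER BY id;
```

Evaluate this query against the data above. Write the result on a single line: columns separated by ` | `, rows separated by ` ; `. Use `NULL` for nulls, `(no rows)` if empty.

4 | CS201 | 2 ; 7 | CS101 | 2

credits < 3: ids {4, 7}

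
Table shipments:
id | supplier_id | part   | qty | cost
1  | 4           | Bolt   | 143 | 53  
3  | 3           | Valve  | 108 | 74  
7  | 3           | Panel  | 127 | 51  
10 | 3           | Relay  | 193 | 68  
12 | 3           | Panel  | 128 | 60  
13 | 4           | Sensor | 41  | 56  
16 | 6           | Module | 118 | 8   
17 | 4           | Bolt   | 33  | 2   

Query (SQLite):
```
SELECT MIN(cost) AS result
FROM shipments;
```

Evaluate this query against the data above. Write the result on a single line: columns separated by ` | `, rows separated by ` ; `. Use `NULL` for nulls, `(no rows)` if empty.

All cost values: [53, 74, 51, 68, 60, 56, 8, 2].
MIN of non-NULL values = 2.

2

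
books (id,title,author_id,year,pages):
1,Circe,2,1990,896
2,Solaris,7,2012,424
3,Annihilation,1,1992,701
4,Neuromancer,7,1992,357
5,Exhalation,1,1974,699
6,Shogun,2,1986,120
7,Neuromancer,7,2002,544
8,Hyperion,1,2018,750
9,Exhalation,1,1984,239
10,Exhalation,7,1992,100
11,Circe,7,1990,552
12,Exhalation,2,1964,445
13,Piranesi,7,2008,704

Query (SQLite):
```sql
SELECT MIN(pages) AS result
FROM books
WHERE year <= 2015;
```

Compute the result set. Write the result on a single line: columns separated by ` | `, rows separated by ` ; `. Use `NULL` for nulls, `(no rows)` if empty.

Rows where year <= 2015 → pages values: [896, 424, 701, 357, 699, 120, 544, 239, 100, 552, 445, 704].
MIN of non-NULL values = 100.

100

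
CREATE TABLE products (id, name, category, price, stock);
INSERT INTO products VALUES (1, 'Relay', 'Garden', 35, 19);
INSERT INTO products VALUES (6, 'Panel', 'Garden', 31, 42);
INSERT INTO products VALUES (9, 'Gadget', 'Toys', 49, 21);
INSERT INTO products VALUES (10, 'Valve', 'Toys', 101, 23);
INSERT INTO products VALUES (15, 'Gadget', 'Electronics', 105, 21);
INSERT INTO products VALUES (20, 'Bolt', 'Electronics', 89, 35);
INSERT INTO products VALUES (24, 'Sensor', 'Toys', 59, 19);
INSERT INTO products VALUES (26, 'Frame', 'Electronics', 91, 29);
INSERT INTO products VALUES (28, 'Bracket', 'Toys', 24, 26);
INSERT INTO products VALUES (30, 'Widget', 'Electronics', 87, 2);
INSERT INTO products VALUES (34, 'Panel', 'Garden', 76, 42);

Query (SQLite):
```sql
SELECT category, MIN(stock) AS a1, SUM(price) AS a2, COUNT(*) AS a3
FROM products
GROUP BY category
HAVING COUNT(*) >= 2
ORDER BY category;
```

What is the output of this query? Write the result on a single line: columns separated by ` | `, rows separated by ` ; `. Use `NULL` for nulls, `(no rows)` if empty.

Electronics | 2 | 372 | 4 ; Garden | 19 | 142 | 3 ; Toys | 19 | 233 | 4

Group products by category.
Per group compute: MIN(stock), SUM(price), COUNT(*).
HAVING: drop groups with fewer than 2 rows.
  Electronics: ids {15, 20, 26, 30} → MIN(stock)=2, SUM(price)=372, COUNT(*)=4
  Garden: ids {1, 6, 34} → MIN(stock)=19, SUM(price)=142, COUNT(*)=3
  Toys: ids {9, 10, 24, 28} → MIN(stock)=19, SUM(price)=233, COUNT(*)=4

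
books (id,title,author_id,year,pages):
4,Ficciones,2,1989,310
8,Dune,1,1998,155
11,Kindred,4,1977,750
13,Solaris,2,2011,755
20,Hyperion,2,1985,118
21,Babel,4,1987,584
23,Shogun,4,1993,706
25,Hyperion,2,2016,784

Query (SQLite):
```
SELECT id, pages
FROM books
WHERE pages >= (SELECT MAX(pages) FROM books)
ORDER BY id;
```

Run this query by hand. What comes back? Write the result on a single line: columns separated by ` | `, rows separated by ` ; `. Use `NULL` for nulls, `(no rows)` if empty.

25 | 784

Scalar subquery: MAX(pages) over all books rows = 784.
Keep rows where pages >= that value.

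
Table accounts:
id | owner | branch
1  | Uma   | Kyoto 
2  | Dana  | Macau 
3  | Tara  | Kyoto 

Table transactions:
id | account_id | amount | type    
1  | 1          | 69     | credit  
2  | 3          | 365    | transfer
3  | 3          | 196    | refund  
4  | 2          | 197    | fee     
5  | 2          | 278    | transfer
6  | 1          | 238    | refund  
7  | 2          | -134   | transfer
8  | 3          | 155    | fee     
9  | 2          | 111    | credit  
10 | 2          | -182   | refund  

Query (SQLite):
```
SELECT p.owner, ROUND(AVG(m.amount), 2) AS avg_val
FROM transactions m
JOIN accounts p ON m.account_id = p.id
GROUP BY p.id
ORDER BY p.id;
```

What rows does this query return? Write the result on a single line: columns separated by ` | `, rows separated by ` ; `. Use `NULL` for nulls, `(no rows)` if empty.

Uma | 153.5 ; Dana | 54 ; Tara | 238.67

Join each transactions row to its accounts via account_id.
Group joined rows by accounts.id; compute ROUND(AVG(m.amount), 2) per group.
  1: ids {1, 6} → ROUND(AVG(m.amount), 2)=153.5
  2: ids {4, 5, 7, 9, 10} → ROUND(AVG(m.amount), 2)=54
  3: ids {2, 3, 8} → ROUND(AVG(m.amount), 2)=238.67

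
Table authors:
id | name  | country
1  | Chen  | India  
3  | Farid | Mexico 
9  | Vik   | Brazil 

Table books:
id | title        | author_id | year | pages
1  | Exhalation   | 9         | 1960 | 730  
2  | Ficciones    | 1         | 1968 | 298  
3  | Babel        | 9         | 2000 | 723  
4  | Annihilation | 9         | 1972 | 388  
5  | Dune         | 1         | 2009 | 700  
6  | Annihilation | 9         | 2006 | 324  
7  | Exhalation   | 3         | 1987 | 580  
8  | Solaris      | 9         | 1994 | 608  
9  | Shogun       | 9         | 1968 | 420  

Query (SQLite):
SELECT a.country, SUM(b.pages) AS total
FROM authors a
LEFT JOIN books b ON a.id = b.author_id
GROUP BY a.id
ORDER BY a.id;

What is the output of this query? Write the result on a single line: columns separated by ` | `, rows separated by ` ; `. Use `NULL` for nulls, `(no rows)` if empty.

LEFT JOIN keeps every authors row; unmatched ones get NULL for books columns.
Group by authors.id and compute SUM(b.pages). SUM over an all-NULL group is NULL.
  1: ids {2, 5} → SUM(b.pages)=998
  3: ids {7} → SUM(b.pages)=580
  9: ids {1, 3, 4, 6, 8, 9} → SUM(b.pages)=3193

India | 998 ; Mexico | 580 ; Brazil | 3193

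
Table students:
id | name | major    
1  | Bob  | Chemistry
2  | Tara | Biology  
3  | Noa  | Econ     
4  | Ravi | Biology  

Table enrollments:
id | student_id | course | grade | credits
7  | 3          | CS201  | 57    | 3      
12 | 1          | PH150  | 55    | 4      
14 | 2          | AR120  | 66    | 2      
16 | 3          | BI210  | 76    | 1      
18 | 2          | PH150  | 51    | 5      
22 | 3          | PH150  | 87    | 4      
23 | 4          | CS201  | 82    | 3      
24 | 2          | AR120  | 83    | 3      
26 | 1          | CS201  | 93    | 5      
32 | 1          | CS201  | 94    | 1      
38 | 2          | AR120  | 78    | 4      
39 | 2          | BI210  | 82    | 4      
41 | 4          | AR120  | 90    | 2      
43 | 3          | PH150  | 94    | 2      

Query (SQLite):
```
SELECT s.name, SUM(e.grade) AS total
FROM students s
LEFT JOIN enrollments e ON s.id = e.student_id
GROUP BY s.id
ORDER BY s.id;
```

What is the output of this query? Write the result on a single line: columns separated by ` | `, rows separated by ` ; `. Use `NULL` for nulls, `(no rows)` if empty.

Bob | 242 ; Tara | 360 ; Noa | 314 ; Ravi | 172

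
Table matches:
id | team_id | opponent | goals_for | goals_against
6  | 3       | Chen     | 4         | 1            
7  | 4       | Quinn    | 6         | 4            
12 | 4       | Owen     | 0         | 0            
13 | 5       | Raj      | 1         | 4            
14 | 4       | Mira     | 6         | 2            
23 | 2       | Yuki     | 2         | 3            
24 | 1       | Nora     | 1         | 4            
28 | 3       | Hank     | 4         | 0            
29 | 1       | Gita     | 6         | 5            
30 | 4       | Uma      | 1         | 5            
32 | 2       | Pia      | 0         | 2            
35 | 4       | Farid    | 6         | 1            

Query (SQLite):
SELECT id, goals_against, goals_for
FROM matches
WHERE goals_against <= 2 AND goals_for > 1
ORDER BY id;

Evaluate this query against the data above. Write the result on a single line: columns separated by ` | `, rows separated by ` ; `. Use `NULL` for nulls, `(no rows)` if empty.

goals_against <= 2: ids {6, 12, 14, 28, 32, 35}
goals_for > 1: ids {6, 7, 14, 23, 28, 29, 35}
Combine with AND.

6 | 1 | 4 ; 14 | 2 | 6 ; 28 | 0 | 4 ; 35 | 1 | 6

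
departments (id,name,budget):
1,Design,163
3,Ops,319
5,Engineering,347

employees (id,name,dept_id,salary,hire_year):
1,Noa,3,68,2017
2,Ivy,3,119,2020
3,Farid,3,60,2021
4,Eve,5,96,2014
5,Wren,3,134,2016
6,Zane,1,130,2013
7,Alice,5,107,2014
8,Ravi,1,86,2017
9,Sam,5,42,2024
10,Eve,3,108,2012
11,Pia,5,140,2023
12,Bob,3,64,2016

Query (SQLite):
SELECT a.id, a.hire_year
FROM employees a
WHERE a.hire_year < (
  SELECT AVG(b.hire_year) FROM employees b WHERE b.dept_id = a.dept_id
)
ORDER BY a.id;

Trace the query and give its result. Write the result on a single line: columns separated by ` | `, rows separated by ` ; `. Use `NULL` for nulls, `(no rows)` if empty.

4 | 2014 ; 5 | 2016 ; 6 | 2013 ; 7 | 2014 ; 10 | 2012 ; 12 | 2016

For each employees row a, compute AVG(hire_year) over rows sharing a.dept_id.
Keep row a if a.hire_year < that per-group AVG.
  dept_id=1: AVG(hire_year) = 2015.0
  dept_id=3: AVG(hire_year) = 2017.0
  dept_id=5: AVG(hire_year) = 2018.75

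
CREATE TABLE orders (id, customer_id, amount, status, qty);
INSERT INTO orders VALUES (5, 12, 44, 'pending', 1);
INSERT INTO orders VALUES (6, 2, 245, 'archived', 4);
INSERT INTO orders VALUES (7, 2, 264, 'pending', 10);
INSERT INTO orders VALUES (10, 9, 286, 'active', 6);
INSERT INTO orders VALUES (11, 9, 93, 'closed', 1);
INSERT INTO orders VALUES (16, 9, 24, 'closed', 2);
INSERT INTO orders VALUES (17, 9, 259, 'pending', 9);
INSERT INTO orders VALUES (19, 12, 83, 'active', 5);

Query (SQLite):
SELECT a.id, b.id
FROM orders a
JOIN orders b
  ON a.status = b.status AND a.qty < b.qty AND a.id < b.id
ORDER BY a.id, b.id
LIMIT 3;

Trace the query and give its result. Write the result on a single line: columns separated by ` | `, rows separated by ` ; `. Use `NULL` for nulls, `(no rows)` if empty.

5 | 7 ; 5 | 17 ; 11 | 16

Pairs (a,b) with same status, a.qty < b.qty, a.id < b.id.
status groups: active:{10,19} archived:{6} closed:{11,16} pending:{5,7,17}
Ordered by (a.id, b.id); first 3.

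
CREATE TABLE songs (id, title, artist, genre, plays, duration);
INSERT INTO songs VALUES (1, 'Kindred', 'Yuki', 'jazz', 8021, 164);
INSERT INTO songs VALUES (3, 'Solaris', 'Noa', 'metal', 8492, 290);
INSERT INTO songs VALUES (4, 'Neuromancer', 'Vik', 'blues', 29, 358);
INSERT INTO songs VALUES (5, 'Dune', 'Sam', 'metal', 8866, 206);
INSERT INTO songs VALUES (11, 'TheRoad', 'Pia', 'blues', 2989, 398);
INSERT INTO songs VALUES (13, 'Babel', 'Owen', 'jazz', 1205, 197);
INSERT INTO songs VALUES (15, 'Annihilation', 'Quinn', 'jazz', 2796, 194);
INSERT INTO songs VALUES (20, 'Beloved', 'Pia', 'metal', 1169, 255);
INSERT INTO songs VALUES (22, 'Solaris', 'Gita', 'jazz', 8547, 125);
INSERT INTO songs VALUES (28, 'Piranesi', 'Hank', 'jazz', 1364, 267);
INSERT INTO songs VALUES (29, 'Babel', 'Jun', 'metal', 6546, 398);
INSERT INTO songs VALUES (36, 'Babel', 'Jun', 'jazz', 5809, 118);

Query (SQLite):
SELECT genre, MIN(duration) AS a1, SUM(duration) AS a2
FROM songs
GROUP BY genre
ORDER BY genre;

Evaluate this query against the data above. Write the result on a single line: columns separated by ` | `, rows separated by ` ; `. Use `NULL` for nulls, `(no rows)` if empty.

blues | 358 | 756 ; jazz | 118 | 1065 ; metal | 206 | 1149

Group songs by genre.
Per group compute: MIN(duration), SUM(duration).
  blues: ids {4, 11} → MIN(duration)=358, SUM(duration)=756
  jazz: ids {1, 13, 15, 22, 28, 36} → MIN(duration)=118, SUM(duration)=1065
  metal: ids {3, 5, 20, 29} → MIN(duration)=206, SUM(duration)=1149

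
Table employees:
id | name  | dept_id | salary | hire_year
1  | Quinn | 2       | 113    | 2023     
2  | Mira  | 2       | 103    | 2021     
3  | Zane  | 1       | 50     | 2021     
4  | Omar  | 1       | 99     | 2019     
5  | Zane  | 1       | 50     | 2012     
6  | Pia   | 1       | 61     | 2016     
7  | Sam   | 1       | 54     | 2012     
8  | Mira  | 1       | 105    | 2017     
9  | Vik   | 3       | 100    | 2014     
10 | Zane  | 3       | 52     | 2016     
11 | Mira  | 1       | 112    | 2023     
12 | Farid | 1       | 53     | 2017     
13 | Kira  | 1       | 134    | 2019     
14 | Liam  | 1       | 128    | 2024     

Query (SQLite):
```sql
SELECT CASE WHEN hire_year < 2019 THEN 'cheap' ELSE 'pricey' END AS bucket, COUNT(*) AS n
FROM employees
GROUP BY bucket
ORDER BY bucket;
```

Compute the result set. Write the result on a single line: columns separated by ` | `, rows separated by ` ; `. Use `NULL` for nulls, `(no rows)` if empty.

cheap | 7 ; pricey | 7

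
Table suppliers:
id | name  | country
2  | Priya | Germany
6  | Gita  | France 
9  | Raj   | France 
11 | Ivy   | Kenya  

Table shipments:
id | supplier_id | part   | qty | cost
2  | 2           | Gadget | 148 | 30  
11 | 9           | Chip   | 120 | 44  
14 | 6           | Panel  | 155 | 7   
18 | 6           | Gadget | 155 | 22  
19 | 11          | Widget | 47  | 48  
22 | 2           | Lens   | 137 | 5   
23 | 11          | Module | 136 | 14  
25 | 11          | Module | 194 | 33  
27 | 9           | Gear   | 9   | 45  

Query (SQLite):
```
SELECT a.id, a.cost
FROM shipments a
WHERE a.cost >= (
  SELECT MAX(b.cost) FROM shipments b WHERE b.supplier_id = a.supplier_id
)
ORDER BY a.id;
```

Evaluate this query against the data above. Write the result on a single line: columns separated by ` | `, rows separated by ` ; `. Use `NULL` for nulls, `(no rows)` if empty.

For each shipments row a, compute MAX(cost) over rows sharing a.supplier_id.
Keep row a if a.cost >= that per-group MAX.
  supplier_id=2: MAX(cost) = 30
  supplier_id=6: MAX(cost) = 22
  supplier_id=9: MAX(cost) = 45
  supplier_id=11: MAX(cost) = 48

2 | 30 ; 18 | 22 ; 19 | 48 ; 27 | 45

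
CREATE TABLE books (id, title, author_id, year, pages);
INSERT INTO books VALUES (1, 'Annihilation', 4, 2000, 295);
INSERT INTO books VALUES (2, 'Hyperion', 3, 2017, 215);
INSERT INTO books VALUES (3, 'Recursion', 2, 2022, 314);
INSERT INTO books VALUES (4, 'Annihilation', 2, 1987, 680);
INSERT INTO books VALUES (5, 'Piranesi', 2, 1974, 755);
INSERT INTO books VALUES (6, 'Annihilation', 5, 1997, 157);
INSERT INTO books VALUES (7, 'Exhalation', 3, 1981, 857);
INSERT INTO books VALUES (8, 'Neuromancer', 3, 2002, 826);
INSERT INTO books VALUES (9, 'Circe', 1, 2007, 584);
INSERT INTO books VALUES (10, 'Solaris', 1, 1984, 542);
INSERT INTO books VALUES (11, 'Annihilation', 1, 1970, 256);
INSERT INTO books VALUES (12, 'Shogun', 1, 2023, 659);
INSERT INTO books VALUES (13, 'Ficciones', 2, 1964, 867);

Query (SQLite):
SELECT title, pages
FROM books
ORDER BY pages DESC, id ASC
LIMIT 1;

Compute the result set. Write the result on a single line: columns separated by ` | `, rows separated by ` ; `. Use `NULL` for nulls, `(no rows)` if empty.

Sort by pages desc, tiebreak id asc: (867, id=13), (857, id=7), (826, id=8), (755, id=5) …. Take first 1.

Ficciones | 867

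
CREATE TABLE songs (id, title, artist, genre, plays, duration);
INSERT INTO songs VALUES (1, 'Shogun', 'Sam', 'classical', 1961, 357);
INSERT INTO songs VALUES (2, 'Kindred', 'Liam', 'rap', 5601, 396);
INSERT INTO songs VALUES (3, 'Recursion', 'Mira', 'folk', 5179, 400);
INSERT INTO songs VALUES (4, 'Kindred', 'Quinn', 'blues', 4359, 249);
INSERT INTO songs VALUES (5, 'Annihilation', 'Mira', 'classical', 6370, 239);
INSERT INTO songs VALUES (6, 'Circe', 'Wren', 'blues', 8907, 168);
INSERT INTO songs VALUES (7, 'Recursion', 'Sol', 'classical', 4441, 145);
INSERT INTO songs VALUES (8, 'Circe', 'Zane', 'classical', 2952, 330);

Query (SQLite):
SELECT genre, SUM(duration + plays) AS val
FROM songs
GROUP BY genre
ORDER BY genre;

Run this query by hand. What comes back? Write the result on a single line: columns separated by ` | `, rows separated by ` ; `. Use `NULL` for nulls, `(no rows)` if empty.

For each row compute duration + plays.
Group by genre; take SUM of the expression per group.
  blues: ids {4, 6} → SUM(duration + plays)=13683
  classical: ids {1, 5, 7, 8} → SUM(duration + plays)=16795
  folk: ids {3} → SUM(duration + plays)=5579
  rap: ids {2} → SUM(duration + plays)=5997

blues | 13683 ; classical | 16795 ; folk | 5579 ; rap | 5997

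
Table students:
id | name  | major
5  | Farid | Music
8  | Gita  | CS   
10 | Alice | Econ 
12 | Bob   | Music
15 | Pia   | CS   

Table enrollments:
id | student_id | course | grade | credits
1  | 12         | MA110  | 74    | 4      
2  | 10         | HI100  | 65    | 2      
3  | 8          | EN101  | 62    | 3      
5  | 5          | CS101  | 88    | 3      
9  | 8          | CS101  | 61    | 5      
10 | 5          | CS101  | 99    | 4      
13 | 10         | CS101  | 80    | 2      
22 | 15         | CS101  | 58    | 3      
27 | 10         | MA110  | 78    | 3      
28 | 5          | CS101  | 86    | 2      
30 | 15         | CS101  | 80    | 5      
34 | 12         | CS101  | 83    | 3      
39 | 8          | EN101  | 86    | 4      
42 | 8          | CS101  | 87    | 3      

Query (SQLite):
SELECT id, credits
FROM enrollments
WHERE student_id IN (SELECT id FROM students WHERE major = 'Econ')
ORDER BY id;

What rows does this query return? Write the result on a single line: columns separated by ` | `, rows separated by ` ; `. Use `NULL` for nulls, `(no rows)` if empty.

2 | 2 ; 13 | 2 ; 27 | 3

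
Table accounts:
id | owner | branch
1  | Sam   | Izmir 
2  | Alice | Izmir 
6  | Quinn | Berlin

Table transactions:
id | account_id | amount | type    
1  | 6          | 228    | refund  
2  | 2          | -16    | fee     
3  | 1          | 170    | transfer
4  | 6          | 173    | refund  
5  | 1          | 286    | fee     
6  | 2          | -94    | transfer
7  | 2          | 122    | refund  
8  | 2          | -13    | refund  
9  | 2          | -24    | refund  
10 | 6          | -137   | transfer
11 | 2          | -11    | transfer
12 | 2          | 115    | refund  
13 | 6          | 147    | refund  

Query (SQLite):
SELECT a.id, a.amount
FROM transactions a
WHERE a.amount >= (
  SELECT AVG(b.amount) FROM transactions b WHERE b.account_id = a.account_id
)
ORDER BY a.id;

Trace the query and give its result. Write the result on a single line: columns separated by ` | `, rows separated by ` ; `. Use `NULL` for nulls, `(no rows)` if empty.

For each transactions row a, compute AVG(amount) over rows sharing a.account_id.
Keep row a if a.amount >= that per-group AVG.
  account_id=1: AVG(amount) = 228.0
  account_id=2: AVG(amount) = 11.285714
  account_id=6: AVG(amount) = 102.75

1 | 228 ; 4 | 173 ; 5 | 286 ; 7 | 122 ; 12 | 115 ; 13 | 147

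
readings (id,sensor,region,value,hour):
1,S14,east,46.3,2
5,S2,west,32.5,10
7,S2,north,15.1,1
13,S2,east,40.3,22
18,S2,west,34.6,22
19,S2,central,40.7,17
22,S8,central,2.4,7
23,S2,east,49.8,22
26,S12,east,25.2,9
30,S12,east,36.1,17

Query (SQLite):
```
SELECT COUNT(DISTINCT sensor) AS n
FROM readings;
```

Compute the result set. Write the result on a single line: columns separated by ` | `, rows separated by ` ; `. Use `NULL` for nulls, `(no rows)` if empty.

4

Count distinct non-NULL sensor values.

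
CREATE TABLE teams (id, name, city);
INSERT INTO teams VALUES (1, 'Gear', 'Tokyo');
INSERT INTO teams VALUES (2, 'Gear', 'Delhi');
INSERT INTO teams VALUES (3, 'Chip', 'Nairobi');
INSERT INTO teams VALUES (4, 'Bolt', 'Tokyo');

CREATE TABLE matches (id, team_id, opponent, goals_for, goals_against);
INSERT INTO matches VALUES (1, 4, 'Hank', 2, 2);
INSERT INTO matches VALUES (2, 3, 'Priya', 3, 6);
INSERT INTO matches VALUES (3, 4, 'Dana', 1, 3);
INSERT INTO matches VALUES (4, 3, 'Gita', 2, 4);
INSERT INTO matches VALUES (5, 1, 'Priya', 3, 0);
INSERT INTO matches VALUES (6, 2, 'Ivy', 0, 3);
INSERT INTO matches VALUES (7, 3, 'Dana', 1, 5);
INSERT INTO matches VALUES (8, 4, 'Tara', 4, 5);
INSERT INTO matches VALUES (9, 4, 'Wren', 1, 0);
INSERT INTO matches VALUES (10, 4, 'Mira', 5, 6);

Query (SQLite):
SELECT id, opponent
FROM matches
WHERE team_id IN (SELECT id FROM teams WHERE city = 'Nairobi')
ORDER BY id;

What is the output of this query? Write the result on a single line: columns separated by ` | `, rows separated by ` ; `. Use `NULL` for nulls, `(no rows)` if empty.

Inner query: teams.id where city = 'Nairobi'.
Outer: keep matches rows whose team_id is in that set.
Inner query → {3}

2 | Priya ; 4 | Gita ; 7 | Dana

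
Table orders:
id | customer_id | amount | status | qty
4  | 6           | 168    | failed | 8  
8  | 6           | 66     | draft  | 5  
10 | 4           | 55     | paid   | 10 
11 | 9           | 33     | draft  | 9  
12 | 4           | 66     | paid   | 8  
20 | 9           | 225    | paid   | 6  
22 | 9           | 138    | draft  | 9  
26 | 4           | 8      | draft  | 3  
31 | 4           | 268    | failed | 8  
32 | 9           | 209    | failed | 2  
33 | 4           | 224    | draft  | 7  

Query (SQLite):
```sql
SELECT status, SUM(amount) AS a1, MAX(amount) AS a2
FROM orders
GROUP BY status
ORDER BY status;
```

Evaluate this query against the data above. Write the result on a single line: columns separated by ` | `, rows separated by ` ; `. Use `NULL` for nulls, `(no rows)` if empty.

draft | 469 | 224 ; failed | 645 | 268 ; paid | 346 | 225

Group orders by status.
Per group compute: SUM(amount), MAX(amount).
  draft: ids {8, 11, 22, 26, 33} → SUM(amount)=469, MAX(amount)=224
  failed: ids {4, 31, 32} → SUM(amount)=645, MAX(amount)=268
  paid: ids {10, 12, 20} → SUM(amount)=346, MAX(amount)=225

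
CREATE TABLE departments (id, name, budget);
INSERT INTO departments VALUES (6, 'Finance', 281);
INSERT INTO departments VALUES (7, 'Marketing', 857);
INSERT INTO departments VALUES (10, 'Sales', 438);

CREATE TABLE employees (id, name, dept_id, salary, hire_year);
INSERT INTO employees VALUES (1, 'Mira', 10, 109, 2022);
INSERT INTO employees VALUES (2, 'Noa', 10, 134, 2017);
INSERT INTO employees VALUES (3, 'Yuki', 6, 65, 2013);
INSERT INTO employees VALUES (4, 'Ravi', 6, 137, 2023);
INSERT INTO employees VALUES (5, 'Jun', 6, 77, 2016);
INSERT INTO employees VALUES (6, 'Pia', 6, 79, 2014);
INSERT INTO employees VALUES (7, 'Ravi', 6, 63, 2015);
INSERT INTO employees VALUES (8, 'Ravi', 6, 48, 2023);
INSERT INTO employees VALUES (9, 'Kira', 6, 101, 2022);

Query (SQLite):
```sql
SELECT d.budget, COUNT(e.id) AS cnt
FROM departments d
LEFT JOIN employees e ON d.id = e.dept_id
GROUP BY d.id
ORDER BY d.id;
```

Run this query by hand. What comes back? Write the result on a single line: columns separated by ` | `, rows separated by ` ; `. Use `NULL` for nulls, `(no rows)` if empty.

LEFT JOIN keeps every departments row; unmatched ones get NULL for employees columns.
Group by departments.id and compute COUNT(e.id). COUNT(col) of an all-NULL group is 0.
  6: ids {3, 4, 5, 6, 7, 8, 9} → COUNT(e.id)=7
  7: ids {—} → COUNT(e.id)=0
  10: ids {1, 2} → COUNT(e.id)=2

281 | 7 ; 857 | 0 ; 438 | 2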